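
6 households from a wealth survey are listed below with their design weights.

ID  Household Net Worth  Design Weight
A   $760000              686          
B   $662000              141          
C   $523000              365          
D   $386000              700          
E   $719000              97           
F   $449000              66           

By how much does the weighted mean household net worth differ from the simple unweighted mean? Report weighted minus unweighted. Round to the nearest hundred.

-11300

Unweighted sum = 760000 + 662000 + 523000 + 386000 + 719000 + 449000 = 3499000
Unweighted mean = 3499000 / 6 = 583166.67
Weighted sum = 760000×686 + 662000×141 + 523000×365 + 386000×700 + 719000×97 + 449000×66
  = 521360000 + 93342000 + 190895000 + 270200000 + 69743000 + 29634000 = 1175174000
Sum of weights = 686 + 141 + 365 + 700 + 97 + 66 = 2055
Weighted mean = 1175174000 / 2055 = 571860.83
Difference (weighted minus unweighted) = -11305.839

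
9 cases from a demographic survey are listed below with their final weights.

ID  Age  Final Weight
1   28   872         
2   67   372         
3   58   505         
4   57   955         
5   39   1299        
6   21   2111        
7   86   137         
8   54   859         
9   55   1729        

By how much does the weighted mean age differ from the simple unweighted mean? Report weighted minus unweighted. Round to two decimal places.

Unweighted sum = 28 + 67 + 58 + 57 + 39 + 21 + 86 + 54 + 55 = 465
Unweighted mean = 465 / 9 = 51.666667
Weighted sum = 28×872 + 67×372 + 58×505 + 57×955 + 39×1299 + 21×2111 + 86×137 + 54×859 + 55×1729
  = 24416 + 24924 + 29290 + 54435 + 50661 + 44331 + 11782 + 46386 + 95095 = 381320
Sum of weights = 8839
Weighted mean = 381320 / 8839 = 43.140627
Difference (weighted minus unweighted) = -8.5260399

-8.53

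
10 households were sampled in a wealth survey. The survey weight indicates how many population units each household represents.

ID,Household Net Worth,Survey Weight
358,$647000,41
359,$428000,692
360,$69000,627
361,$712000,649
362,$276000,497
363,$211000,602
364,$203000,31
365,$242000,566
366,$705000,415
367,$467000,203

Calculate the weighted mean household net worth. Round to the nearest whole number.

375408

Weighted sum = 647000×41 + 428000×692 + 69000×627 + 712000×649 + 276000×497 + 211000×602 + 203000×31 + 242000×566 + 705000×415 + 467000×203
  = 1622889000
Sum of weights = 41 + 692 + 627 + 649 + 497 + 602 + 31 + 566 + 415 + 203 = 4323
Weighted mean = 1622889000 / 4323 = 375408.05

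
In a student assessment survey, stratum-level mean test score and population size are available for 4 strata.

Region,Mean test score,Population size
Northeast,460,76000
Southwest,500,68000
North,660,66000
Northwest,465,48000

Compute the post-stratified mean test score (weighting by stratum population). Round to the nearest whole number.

Σ Nₕ·x̄ₕ = 460×76000 + 500×68000 + 660×66000 + 465×48000
  = 34960000 + 34000000 + 43560000 + 22320000 = 134840000
Σ Nₕ = 258000
Overall mean = 134840000 / 258000 = 522.63566

523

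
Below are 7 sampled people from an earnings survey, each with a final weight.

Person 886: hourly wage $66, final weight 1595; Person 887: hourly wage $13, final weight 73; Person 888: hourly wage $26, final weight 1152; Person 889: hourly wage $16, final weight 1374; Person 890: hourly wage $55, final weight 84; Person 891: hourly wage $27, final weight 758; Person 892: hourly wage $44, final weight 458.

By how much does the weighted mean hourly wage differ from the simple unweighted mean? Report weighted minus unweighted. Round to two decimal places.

Unweighted sum = 66 + 13 + 26 + 16 + 55 + 27 + 44 = 247
Unweighted mean = 247 / 7 = 35.285714
Weighted sum = 66×1595 + 13×73 + 26×1152 + 16×1374 + 55×84 + 27×758 + 44×458
  = 105270 + 949 + 29952 + 21984 + 4620 + 20466 + 20152 = 203393
Sum of weights = 1595 + 73 + 1152 + 1374 + 84 + 758 + 458 = 5494
Weighted mean = 203393 / 5494 = 37.020932
Difference (weighted minus unweighted) = 1.7352176

1.74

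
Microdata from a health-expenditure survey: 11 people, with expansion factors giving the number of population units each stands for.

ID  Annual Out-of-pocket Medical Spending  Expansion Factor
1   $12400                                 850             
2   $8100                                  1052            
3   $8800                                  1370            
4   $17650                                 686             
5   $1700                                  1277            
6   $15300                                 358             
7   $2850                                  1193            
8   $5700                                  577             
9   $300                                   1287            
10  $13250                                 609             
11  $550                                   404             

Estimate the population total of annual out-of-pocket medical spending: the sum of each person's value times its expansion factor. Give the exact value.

66239900

Weighted total = 12400×850 + 8100×1052 + 8800×1370 + 17650×686 + 1700×1277 + 15300×358 + 2850×1193 + 5700×577 + 300×1287 + 13250×609 + 550×404
  = 10540000 + 8521200 + 12056000 + 12107900 + 2170900 + 5477400 + 3400050 + 3288900 + 386100 + 8069250 + 222200 = 66239900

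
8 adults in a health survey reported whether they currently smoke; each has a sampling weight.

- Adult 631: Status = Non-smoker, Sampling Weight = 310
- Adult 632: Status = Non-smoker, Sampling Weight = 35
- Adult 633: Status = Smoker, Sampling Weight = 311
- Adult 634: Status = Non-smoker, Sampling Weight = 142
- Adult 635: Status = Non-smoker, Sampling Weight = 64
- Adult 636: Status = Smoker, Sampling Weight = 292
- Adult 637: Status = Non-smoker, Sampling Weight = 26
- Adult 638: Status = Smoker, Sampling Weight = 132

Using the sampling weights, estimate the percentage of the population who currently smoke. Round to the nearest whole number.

56

Sum of weights for 'Smoker' = 311 + 292 + 132 = 735
Total weight = 310 + 35 + 311 + 142 + 64 + 292 + 26 + 132 = 1312
Weighted proportion = 735 / 1312 = 0.56021341 → 56.021341%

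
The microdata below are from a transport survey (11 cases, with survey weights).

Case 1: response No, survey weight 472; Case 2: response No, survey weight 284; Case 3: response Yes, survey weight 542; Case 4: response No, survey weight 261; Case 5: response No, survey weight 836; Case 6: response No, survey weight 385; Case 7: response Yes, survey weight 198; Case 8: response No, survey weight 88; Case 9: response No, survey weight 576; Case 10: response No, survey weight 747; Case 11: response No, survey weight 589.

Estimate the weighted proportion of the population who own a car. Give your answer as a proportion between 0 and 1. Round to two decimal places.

Sum of weights for 'Yes' = 542 + 198 = 740
Total weight = 4978
Weighted proportion = 740 / 4978 = 0.14865408

0.15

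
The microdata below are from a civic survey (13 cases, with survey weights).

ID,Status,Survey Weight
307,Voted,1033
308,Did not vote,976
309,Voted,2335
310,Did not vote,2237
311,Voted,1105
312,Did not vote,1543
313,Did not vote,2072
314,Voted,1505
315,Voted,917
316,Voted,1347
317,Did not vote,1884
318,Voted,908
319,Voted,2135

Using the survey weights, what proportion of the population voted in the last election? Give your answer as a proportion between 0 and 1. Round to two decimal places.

0.56

Sum of weights for 'Voted' = 1033 + 2335 + 1105 + 1505 + 917 + 1347 + 908 + 2135 = 11285
Total weight = 19997
Weighted proportion = 11285 / 19997 = 0.56433465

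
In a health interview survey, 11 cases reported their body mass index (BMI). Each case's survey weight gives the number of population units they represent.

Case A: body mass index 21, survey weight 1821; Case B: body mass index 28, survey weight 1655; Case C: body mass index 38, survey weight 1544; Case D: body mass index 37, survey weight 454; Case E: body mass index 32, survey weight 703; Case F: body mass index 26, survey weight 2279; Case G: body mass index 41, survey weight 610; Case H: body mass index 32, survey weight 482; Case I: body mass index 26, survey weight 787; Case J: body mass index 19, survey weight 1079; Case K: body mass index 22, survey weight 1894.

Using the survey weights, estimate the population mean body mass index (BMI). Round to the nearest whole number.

27

Weighted sum = 21×1821 + 28×1655 + 38×1544 + 37×454 + 32×703 + 26×2279 + 41×610 + 32×482 + 26×787 + 19×1079 + 22×1894
  = 364866
Sum of weights = 1821 + 1655 + 1544 + 454 + 703 + 2279 + 610 + 482 + 787 + 1079 + 1894 = 13308
Weighted mean = 364866 / 13308 = 27.417042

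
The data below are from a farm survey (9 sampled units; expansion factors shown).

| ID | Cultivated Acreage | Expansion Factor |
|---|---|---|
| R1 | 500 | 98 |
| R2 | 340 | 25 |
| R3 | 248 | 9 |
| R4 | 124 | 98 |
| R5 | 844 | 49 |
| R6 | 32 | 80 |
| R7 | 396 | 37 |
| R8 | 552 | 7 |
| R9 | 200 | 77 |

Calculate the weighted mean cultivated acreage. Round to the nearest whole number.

312

Weighted sum = 500×98 + 340×25 + 248×9 + 124×98 + 844×49 + 32×80 + 396×37 + 552×7 + 200×77
  = 49000 + 8500 + 2232 + 12152 + 41356 + 2560 + 14652 + 3864 + 15400 = 149716
Sum of weights = 98 + 25 + 9 + 98 + 49 + 80 + 37 + 7 + 77 = 480
Weighted mean = 149716 / 480 = 311.90833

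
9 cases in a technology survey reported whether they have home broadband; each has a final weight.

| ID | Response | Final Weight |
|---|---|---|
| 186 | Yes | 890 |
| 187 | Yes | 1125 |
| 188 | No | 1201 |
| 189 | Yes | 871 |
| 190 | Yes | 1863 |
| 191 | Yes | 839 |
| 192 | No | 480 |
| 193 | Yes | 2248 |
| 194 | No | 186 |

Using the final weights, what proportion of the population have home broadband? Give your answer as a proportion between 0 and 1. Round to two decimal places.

0.81

Sum of weights for 'Yes' = 890 + 1125 + 871 + 1863 + 839 + 2248 = 7836
Total weight = 9703
Weighted proportion = 7836 / 9703 = 0.80758528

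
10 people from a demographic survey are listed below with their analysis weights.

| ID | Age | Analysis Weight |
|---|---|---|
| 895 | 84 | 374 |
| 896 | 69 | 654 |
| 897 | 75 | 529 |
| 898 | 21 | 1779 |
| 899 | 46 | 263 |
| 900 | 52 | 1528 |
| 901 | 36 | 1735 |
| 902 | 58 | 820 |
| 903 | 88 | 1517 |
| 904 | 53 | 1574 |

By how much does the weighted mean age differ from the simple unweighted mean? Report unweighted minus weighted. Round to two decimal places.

Unweighted sum = 84 + 69 + 75 + 21 + 46 + 52 + 36 + 58 + 88 + 53 = 582
Unweighted mean = 582 / 10 = 58.2
Weighted sum = 84×374 + 69×654 + 75×529 + 21×1779 + 46×263 + 52×1528 + 36×1735 + 58×820 + 88×1517 + 53×1574
  = 31416 + 45126 + 39675 + 37359 + 12098 + 79456 + 62460 + 47560 + 133496 + 83422 = 572068
Sum of weights = 374 + 654 + 529 + 1779 + 263 + 1528 + 1735 + 820 + 1517 + 1574 = 10773
Weighted mean = 572068 / 10773 = 53.102014
Difference (unweighted minus weighted) = 5.0979857

5.10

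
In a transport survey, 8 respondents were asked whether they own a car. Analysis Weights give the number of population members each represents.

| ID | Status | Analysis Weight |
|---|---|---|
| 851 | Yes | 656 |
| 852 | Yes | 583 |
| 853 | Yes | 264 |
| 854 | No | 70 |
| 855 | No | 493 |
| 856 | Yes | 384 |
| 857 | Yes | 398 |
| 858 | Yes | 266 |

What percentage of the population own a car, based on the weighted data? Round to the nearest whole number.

82

Sum of weights for 'Yes' = 656 + 583 + 264 + 384 + 398 + 266 = 2551
Total weight = 656 + 583 + 264 + 70 + 493 + 384 + 398 + 266 = 3114
Weighted proportion = 2551 / 3114 = 0.8192036 → 81.92036%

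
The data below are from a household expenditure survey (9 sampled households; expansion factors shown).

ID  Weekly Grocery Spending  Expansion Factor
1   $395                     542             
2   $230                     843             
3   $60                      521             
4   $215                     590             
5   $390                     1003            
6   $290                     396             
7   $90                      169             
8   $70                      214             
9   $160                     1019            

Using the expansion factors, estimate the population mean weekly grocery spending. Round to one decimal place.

238.9

Weighted sum = 1265330
Sum of weights = 542 + 843 + 521 + 590 + 1003 + 396 + 169 + 214 + 1019 = 5297
Weighted mean = 1265330 / 5297 = 238.87672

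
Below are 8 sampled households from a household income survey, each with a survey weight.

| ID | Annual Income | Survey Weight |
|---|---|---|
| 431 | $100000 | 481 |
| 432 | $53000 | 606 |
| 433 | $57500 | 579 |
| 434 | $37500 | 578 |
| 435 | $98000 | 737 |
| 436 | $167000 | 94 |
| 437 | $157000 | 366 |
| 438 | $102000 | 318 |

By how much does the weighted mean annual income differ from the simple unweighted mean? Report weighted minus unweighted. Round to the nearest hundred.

-13200

Unweighted sum = 772000
Unweighted mean = 772000 / 8 = 96500
Weighted sum = 100000×481 + 53000×606 + 57500×579 + 37500×578 + 98000×737 + 167000×94 + 157000×366 + 102000×318
  = 313007500
Sum of weights = 3759
Weighted mean = 313007500 / 3759 = 83268.821
Difference (weighted minus unweighted) = -13231.179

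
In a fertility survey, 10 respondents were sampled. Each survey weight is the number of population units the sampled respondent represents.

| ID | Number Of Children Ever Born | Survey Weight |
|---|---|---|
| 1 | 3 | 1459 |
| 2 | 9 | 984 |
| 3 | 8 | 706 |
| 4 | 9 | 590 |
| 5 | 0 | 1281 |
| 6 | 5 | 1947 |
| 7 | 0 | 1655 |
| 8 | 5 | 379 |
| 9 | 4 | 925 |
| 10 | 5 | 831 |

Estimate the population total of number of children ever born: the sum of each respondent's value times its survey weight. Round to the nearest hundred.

Weighted total = 3×1459 + 9×984 + 8×706 + 9×590 + 0×1281 + 5×1947 + 0×1655 + 5×379 + 4×925 + 5×831
  = 43676

43700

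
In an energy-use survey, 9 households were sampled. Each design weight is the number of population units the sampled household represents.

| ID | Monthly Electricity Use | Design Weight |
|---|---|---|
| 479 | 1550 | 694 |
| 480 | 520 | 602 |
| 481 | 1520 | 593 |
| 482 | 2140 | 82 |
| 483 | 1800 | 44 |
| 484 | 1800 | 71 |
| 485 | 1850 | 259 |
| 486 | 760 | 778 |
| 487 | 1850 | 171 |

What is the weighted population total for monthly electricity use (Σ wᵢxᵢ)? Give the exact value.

Weighted total = 1550×694 + 520×602 + 1520×593 + 2140×82 + 1800×44 + 1800×71 + 1850×259 + 760×778 + 1850×171
  = 1075700 + 313040 + 901360 + 175480 + 79200 + 127800 + 479150 + 591280 + 316350 = 4059360

4059360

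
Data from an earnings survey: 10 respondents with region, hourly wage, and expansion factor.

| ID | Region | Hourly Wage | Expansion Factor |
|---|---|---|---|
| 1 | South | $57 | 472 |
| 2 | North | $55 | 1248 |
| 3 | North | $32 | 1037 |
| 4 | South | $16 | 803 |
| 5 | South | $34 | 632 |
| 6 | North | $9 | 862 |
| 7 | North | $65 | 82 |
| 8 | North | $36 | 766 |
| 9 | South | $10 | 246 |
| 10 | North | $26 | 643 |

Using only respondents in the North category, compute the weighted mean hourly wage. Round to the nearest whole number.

North rows: 2, 3, 6, 7, 8, 10
Weighted sum = 55×1248 + 32×1037 + 9×862 + 65×82 + 36×766 + 26×643
  = 68640 + 33184 + 7758 + 5330 + 27576 + 16718 = 159206
Sum of weights = 1248 + 1037 + 862 + 82 + 766 + 643 = 4638
Weighted mean = 159206 / 4638 = 34.326434

34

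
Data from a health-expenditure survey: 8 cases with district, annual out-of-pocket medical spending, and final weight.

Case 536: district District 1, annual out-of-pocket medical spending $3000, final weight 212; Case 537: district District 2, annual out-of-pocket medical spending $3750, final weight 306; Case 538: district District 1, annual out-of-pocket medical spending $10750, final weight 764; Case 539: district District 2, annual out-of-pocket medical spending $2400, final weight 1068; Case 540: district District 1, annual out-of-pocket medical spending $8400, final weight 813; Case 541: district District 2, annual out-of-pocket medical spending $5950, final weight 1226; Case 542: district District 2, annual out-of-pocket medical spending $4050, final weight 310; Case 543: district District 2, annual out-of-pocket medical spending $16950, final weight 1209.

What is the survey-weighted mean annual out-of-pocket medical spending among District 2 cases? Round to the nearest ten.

7950

District 2 rows: 537, 539, 541, 542, 543
Weighted sum = 3750×306 + 2400×1068 + 5950×1226 + 4050×310 + 16950×1209
  = 1147500 + 2563200 + 7294700 + 1255500 + 20492550 = 32753450
Sum of weights = 306 + 1068 + 1226 + 310 + 1209 = 4119
Weighted mean = 32753450 / 4119 = 7951.7966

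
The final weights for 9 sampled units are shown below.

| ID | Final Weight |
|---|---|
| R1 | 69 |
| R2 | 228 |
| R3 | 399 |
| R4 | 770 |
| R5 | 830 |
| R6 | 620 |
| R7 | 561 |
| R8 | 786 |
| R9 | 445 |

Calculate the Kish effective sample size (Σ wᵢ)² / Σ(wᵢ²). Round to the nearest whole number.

Σ wᵢ = 69 + 228 + 399 + 770 + 830 + 620 + 561 + 786 + 445 = 4708
Σ wᵢ² = 4761 + 51984 + 159201 + 592900 + 688900 + 384400 + 314721 + 617796 + 198025 = 3012688
n_eff = 4708² / 3012688 = 22165264 / 3012688 = 7.3573048

7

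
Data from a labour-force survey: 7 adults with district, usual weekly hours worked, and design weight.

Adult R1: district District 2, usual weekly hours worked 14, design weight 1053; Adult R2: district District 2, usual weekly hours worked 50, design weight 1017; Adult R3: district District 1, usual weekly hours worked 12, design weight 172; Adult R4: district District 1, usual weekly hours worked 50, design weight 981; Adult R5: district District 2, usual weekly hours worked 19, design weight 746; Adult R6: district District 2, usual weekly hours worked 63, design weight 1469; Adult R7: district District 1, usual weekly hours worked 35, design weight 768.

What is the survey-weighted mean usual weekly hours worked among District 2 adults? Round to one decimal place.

District 2 rows: R1, R2, R5, R6
Weighted sum = 14×1053 + 50×1017 + 19×746 + 63×1469
  = 14742 + 50850 + 14174 + 92547 = 172313
Sum of weights = 4285
Weighted mean = 172313 / 4285 = 40.213069

40.2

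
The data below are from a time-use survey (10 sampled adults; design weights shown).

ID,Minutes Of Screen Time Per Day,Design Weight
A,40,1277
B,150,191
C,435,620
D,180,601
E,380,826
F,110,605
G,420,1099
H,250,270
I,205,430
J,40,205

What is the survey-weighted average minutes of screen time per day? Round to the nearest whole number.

239

Weighted sum = 40×1277 + 150×191 + 435×620 + 180×601 + 380×826 + 110×605 + 420×1099 + 250×270 + 205×430 + 40×205
  = 51080 + 28650 + 269700 + 108180 + 313880 + 66550 + 461580 + 67500 + 88150 + 8200 = 1463470
Sum of weights = 1277 + 191 + 620 + 601 + 826 + 605 + 1099 + 270 + 430 + 205 = 6124
Weighted mean = 1463470 / 6124 = 238.97289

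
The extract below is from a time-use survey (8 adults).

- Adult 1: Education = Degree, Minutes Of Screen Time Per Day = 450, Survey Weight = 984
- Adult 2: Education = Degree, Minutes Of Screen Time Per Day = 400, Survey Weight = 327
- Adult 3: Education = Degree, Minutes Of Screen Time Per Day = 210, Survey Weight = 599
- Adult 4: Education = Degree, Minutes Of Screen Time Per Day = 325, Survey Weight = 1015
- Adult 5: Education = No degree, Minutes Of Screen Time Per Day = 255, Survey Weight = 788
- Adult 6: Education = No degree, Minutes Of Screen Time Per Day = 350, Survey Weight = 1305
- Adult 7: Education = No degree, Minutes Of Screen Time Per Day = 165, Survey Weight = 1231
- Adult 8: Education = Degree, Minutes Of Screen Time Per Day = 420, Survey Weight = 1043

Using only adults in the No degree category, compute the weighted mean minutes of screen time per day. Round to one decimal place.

No degree rows: 5, 6, 7
Weighted sum = 255×788 + 350×1305 + 165×1231
  = 200940 + 456750 + 203115 = 860805
Sum of weights = 788 + 1305 + 1231 = 3324
Weighted mean = 860805 / 3324 = 258.96661

259.0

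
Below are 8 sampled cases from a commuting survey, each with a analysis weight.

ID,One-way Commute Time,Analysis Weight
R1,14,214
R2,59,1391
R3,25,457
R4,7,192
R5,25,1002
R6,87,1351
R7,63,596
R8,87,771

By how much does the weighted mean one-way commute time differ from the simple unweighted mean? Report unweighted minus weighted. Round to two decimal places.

Unweighted sum = 367
Unweighted mean = 367 / 8 = 45.875
Weighted sum = 345046
Sum of weights = 214 + 1391 + 457 + 192 + 1002 + 1351 + 596 + 771 = 5974
Weighted mean = 345046 / 5974 = 57.757951
Difference (unweighted minus weighted) = -11.882951

-11.88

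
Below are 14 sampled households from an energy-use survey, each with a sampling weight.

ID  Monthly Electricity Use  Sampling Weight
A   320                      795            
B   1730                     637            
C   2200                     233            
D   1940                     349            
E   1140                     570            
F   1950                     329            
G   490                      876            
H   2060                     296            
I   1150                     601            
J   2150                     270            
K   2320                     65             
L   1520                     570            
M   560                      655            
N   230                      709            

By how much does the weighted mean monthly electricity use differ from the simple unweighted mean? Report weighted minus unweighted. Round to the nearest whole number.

-305

Unweighted sum = 19760
Unweighted mean = 19760 / 14 = 1411.4286
Weighted sum = 7695140
Sum of weights = 6955
Weighted mean = 7695140 / 6955 = 1106.4184
Difference (weighted minus unweighted) = -305.01017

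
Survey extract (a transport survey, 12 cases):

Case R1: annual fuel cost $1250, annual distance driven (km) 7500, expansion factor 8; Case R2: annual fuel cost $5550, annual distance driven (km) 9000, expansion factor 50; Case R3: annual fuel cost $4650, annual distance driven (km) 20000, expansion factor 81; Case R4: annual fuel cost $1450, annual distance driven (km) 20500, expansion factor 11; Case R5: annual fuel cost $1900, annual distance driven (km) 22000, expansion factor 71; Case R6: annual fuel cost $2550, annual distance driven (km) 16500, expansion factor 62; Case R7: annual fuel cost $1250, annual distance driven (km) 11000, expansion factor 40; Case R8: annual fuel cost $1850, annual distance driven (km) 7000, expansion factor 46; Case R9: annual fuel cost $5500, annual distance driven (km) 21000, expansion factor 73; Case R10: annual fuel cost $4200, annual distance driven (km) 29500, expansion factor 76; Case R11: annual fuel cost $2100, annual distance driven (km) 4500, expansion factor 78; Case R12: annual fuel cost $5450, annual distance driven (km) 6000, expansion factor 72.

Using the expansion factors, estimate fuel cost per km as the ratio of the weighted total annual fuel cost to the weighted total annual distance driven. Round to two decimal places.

0.23

Σ wᵢ·y = 1250×8 + 5550×50 + 4650×81 + 1450×11 + 1900×71 + 2550×62 + 1250×40 + 1850×46 + 5500×73 + 4200×76 + 2100×78 + 5450×72
  = 10000 + 277500 + 376650 + 15950 + 134900 + 158100 + 50000 + 85100 + 401500 + 319200 + 163800 + 392400 = 2385100
Σ wᵢ·x = 7500×8 + 9000×50 + 20000×81 + 20500×11 + 22000×71 + 16500×62 + 11000×40 + 7000×46 + 21000×73 + 29500×76 + 4500×78 + 6000×72
  = 60000 + 450000 + 1620000 + 225500 + 1562000 + 1023000 + 440000 + 322000 + 1533000 + 2242000 + 351000 + 432000 = 10260500
Ratio = 2385100 / 10260500 = 0.23245456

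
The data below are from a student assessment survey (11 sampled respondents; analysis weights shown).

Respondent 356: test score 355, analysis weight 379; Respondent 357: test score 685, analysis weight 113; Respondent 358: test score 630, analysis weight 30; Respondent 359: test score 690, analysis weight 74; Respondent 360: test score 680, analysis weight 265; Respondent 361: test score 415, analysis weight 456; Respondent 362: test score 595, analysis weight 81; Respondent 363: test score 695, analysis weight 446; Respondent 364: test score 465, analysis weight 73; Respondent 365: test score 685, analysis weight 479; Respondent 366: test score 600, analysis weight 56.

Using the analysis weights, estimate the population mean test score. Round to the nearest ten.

570

Weighted sum = 355×379 + 685×113 + 630×30 + 690×74 + 680×265 + 415×456 + 595×81 + 695×446 + 465×73 + 685×479 + 600×56
  = 134545 + 77405 + 18900 + 51060 + 180200 + 189240 + 48195 + 309970 + 33945 + 328115 + 33600 = 1405175
Sum of weights = 2452
Weighted mean = 1405175 / 2452 = 573.073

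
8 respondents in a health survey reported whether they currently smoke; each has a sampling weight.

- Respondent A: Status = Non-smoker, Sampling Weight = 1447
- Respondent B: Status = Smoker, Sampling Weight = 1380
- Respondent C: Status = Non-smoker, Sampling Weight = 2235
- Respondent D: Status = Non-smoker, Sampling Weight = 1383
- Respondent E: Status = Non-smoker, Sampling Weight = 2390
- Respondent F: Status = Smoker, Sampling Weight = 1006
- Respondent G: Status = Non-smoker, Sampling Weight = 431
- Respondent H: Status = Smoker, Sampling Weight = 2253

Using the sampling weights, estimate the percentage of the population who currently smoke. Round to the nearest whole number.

37

Sum of weights for 'Smoker' = 1380 + 1006 + 2253 = 4639
Total weight = 1447 + 1380 + 2235 + 1383 + 2390 + 1006 + 431 + 2253 = 12525
Weighted proportion = 4639 / 12525 = 0.37037924 → 37.037924%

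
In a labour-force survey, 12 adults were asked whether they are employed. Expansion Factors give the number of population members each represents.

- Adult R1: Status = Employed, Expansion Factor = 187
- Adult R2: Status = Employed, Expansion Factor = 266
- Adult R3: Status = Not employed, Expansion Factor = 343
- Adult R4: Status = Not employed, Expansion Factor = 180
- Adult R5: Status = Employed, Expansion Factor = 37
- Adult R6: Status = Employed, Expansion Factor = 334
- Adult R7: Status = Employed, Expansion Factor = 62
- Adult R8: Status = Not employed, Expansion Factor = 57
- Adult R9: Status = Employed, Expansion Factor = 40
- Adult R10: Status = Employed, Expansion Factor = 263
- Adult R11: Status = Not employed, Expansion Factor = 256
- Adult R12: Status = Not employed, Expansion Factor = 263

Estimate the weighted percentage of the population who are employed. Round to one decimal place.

Sum of weights for 'Employed' = 187 + 266 + 37 + 334 + 62 + 40 + 263 = 1189
Total weight = 187 + 266 + 343 + 180 + 37 + 334 + 62 + 57 + 40 + 263 + 256 + 263 = 2288
Weighted proportion = 1189 / 2288 = 0.51966783 → 51.966783%

52.0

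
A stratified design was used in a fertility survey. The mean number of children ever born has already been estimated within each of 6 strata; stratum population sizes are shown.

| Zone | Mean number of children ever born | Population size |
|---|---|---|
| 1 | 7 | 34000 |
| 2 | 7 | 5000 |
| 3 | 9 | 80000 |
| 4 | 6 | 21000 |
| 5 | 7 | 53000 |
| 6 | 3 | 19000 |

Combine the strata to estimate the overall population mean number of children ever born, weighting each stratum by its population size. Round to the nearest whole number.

7

Σ Nₕ·x̄ₕ = 7×34000 + 7×5000 + 9×80000 + 6×21000 + 7×53000 + 3×19000
  = 1547000
Σ Nₕ = 212000
Overall mean = 1547000 / 212000 = 7.2971698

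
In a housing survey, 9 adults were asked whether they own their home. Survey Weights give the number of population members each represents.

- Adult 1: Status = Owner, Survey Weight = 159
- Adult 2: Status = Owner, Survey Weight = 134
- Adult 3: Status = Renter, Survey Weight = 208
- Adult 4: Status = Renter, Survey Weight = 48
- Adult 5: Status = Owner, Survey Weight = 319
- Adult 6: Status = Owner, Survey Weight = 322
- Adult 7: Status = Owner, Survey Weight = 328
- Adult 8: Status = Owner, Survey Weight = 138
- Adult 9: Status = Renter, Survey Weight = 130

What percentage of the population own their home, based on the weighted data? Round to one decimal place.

Sum of weights for 'Owner' = 159 + 134 + 319 + 322 + 328 + 138 = 1400
Total weight = 159 + 134 + 208 + 48 + 319 + 322 + 328 + 138 + 130 = 1786
Weighted proportion = 1400 / 1786 = 0.78387458 → 78.387458%

78.4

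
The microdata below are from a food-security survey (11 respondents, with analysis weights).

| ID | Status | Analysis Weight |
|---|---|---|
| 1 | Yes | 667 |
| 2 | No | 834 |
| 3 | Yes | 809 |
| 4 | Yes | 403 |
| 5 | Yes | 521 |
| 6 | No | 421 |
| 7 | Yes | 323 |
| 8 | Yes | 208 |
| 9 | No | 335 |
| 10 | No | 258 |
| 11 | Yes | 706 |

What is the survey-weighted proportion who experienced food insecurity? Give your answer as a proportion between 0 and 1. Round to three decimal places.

0.663

Sum of weights for 'Yes' = 667 + 809 + 403 + 521 + 323 + 208 + 706 = 3637
Total weight = 667 + 834 + 809 + 403 + 521 + 421 + 323 + 208 + 335 + 258 + 706 = 5485
Weighted proportion = 3637 / 5485 = 0.66308113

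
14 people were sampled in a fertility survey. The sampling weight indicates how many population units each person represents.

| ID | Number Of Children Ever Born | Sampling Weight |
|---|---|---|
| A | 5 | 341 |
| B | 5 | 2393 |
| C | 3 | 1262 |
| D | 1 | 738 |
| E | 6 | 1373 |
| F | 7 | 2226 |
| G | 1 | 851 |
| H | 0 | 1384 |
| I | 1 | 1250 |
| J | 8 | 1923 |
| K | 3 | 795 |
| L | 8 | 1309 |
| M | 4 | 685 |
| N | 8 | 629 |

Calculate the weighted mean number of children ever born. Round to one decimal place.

4.7

Weighted sum = 80128
Sum of weights = 17159
Weighted mean = 80128 / 17159 = 4.669736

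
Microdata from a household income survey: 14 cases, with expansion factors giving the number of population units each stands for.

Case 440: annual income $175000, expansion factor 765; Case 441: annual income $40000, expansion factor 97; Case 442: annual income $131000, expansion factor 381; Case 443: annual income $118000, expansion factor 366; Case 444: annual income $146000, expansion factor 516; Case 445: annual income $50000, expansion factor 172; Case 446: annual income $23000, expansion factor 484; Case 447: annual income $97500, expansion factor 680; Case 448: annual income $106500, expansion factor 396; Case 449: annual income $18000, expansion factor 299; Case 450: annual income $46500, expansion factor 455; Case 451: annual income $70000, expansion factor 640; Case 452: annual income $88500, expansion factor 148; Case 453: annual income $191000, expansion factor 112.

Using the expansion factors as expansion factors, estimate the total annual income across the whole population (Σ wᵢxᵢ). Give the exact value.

Weighted total = 540225500

540225500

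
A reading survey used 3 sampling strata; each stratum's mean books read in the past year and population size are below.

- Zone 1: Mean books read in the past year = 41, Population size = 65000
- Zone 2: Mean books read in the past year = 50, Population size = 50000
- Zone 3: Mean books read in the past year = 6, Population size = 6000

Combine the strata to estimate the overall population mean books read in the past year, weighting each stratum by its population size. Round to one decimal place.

Σ Nₕ·x̄ₕ = 41×65000 + 50×50000 + 6×6000
  = 5201000
Σ Nₕ = 65000 + 50000 + 6000 = 121000
Overall mean = 5201000 / 121000 = 42.983471

43.0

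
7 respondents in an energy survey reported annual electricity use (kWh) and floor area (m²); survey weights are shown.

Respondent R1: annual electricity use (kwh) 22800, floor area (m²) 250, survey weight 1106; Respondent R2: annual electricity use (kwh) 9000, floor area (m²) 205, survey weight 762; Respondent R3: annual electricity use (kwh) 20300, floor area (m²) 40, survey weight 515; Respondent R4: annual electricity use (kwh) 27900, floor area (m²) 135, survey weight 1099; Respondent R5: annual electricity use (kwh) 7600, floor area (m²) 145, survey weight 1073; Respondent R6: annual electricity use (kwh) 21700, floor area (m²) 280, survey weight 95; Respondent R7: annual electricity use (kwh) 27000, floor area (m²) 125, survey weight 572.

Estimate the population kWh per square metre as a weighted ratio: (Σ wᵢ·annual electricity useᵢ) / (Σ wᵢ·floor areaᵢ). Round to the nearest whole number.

116

Σ wᵢ·y = 22800×1106 + 9000×762 + 20300×515 + 27900×1099 + 7600×1073 + 21700×95 + 27000×572
  = 25216800 + 6858000 + 10454500 + 30662100 + 8154800 + 2061500 + 15444000 = 98851700
Σ wᵢ·x = 250×1106 + 205×762 + 40×515 + 135×1099 + 145×1073 + 280×95 + 125×572
  = 276500 + 156210 + 20600 + 148365 + 155585 + 26600 + 71500 = 855360
Ratio = 98851700 / 855360 = 115.56736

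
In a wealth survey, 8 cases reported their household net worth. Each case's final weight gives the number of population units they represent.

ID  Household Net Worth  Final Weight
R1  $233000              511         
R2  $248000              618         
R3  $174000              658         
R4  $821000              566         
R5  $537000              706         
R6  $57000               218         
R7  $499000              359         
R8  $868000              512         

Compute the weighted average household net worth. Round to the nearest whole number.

450002

Weighted sum = 233000×511 + 248000×618 + 174000×658 + 821000×566 + 537000×706 + 57000×218 + 499000×359 + 868000×512
  = 119063000 + 153264000 + 114492000 + 464686000 + 379122000 + 12426000 + 179141000 + 444416000 = 1866610000
Sum of weights = 511 + 618 + 658 + 566 + 706 + 218 + 359 + 512 = 4148
Weighted mean = 1866610000 / 4148 = 450002.41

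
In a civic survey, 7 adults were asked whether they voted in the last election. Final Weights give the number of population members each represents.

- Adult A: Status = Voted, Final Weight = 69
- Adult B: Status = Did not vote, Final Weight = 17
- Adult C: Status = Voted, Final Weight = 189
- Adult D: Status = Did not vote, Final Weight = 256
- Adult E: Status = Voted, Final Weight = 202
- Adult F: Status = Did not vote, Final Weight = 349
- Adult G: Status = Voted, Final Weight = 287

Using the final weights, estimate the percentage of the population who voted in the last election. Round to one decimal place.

54.6

Sum of weights for 'Voted' = 69 + 189 + 202 + 287 = 747
Total weight = 69 + 17 + 189 + 256 + 202 + 349 + 287 = 1369
Weighted proportion = 747 / 1369 = 0.54565376 → 54.565376%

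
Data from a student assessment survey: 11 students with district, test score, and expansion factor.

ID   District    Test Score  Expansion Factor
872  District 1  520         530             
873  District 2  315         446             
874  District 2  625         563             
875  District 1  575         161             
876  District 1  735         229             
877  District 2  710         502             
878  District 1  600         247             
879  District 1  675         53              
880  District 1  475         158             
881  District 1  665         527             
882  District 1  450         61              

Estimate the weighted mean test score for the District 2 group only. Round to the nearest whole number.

District 2 rows: 873, 874, 877
Weighted sum = 848785
Sum of weights = 446 + 563 + 502 = 1511
Weighted mean = 848785 / 1511 = 561.73726

562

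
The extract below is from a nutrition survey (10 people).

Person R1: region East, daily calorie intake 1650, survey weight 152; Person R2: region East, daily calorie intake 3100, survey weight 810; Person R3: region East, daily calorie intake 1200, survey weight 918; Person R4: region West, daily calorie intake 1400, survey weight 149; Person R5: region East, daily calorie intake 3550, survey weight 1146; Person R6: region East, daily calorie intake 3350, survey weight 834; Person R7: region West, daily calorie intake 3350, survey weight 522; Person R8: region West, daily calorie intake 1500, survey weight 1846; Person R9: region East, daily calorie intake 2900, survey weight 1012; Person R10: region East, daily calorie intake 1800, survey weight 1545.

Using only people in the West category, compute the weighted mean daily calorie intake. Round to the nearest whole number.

1878

West rows: R4, R7, R8
Weighted sum = 1400×149 + 3350×522 + 1500×1846
  = 208600 + 1748700 + 2769000 = 4726300
Sum of weights = 149 + 522 + 1846 = 2517
Weighted mean = 4726300 / 2517 = 1877.7513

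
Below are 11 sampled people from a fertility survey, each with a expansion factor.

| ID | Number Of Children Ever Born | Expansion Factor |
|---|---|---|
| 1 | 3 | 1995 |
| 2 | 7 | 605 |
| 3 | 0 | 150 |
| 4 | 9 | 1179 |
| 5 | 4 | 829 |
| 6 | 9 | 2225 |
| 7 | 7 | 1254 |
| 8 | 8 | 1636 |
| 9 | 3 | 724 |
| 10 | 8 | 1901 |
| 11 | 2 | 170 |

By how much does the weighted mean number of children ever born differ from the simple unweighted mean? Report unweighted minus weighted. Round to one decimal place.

Unweighted sum = 3 + 7 + 0 + 9 + 4 + 9 + 7 + 8 + 3 + 8 + 2 = 60
Unweighted mean = 60 / 11 = 5.4545455
Weighted sum = 3×1995 + 7×605 + 0×150 + 9×1179 + 4×829 + 9×2225 + 7×1254 + 8×1636 + 3×724 + 8×1901 + 2×170
  = 5985 + 4235 + 0 + 10611 + 3316 + 20025 + 8778 + 13088 + 2172 + 15208 + 340 = 83758
Sum of weights = 12668
Weighted mean = 83758 / 12668 = 6.6117777
Difference (unweighted minus weighted) = -1.1572323

-1.2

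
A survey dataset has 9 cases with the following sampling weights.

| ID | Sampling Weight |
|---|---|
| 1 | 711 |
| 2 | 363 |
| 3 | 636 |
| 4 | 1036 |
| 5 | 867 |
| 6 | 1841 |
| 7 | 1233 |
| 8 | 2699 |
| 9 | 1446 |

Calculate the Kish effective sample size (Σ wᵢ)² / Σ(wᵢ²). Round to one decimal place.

6.8

Σ wᵢ = 711 + 363 + 636 + 1036 + 867 + 1841 + 1233 + 2699 + 1446 = 10832
Σ wᵢ² = 505521 + 131769 + 404496 + 1073296 + 751689 + 3389281 + 1520289 + 7284601 + 2090916 = 17151858
n_eff = 10832² / 17151858 = 117332224 / 17151858 = 6.840788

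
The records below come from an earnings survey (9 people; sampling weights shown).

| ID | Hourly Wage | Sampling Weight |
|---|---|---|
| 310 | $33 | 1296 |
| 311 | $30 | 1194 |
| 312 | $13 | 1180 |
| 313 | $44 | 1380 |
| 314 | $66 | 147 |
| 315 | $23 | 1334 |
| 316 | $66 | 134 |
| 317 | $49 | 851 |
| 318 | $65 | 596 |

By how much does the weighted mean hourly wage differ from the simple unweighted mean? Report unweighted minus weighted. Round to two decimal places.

Unweighted sum = 33 + 30 + 13 + 44 + 66 + 23 + 66 + 49 + 65 = 389
Unweighted mean = 389 / 9 = 43.222222
Weighted sum = 33×1296 + 30×1194 + 13×1180 + 44×1380 + 66×147 + 23×1334 + 66×134 + 49×851 + 65×596
  = 42768 + 35820 + 15340 + 60720 + 9702 + 30682 + 8844 + 41699 + 38740 = 284315
Sum of weights = 1296 + 1194 + 1180 + 1380 + 147 + 1334 + 134 + 851 + 596 = 8112
Weighted mean = 284315 / 8112 = 35.048693
Difference (unweighted minus weighted) = 8.1735289

8.17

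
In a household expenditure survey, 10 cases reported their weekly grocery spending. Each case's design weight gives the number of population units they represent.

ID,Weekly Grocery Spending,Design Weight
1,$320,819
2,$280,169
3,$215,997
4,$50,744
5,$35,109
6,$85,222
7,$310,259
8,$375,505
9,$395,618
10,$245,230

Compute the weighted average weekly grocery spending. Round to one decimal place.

247.0

Weighted sum = 320×819 + 280×169 + 215×997 + 50×744 + 35×109 + 85×222 + 310×259 + 375×505 + 395×618 + 245×230
  = 1153765
Sum of weights = 819 + 169 + 997 + 744 + 109 + 222 + 259 + 505 + 618 + 230 = 4672
Weighted mean = 1153765 / 4672 = 246.95312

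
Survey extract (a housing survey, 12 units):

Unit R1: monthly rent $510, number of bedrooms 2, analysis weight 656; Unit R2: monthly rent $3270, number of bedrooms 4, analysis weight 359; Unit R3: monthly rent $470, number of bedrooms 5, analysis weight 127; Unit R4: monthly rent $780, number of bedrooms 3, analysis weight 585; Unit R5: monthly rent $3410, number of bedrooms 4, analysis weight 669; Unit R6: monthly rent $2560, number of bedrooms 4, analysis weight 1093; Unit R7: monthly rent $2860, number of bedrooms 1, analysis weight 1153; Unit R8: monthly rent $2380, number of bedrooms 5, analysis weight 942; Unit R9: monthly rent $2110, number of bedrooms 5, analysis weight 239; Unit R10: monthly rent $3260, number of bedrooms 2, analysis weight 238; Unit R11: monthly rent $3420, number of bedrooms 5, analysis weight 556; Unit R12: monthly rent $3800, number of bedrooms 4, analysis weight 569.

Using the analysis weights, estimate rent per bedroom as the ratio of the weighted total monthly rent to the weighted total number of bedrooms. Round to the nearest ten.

Σ wᵢ·y = 510×656 + 3270×359 + 470×127 + 780×585 + 3410×669 + 2560×1093 + 2860×1153 + 2380×942 + 2110×239 + 3260×238 + 3420×556 + 3800×569
  = 334560 + 1173930 + 59690 + 456300 + 2281290 + 2798080 + 3297580 + 2241960 + 504290 + 775880 + 1901520 + 2162200 = 17987280
Σ wᵢ·x = 2×656 + 4×359 + 5×127 + 3×585 + 4×669 + 4×1093 + 1×1153 + 5×942 + 5×239 + 2×238 + 5×556 + 4×569
  = 1312 + 1436 + 635 + 1755 + 2676 + 4372 + 1153 + 4710 + 1195 + 476 + 2780 + 2276 = 24776
Ratio = 17987280 / 24776 = 725.99613

730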